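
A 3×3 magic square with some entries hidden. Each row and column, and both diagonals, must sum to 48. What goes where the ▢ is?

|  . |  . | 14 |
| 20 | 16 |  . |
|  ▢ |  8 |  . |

18

The remaining cell in row 2 is (2,3) = 48 − 36 = 12.
From column 2, 48 − (16 + 8) gives (1,2) = 24.
Column 3 needs 48; the known cells sum to 26, so (3,3) = 22.
The remaining cell in main diagonal is (1,1) = 48 − 38 = 10.
The remaining cell in anti-diagonal is (3,1) = 48 − 30 = 18.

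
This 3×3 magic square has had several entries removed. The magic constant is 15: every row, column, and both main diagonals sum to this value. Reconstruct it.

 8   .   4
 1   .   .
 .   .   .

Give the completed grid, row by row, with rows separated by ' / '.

8 3 4 / 1 5 9 / 6 7 2

The remaining cell in row 1 is (1,2) = 15 − 12 = 3.
Column 1 needs 15; the known cells sum to 9, so (3,1) = 6.
Anti-diagonal: 4 + 6 + ? = 15, so (2,2) = 5.
Using row 2: 1 + 5 + ? → (2,3) = 15 − 6 = 9.
Column 2: 3 + 5 + ? = 15, so (3,2) = 7.
Column 3: 4 + 9 + ? = 15, so (3,3) = 2.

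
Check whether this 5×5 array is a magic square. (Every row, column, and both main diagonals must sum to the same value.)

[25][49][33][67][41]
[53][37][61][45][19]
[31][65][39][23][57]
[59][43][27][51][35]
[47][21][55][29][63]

Yes

Row 1: 25 + 49 + 33 + 67 + 41 = 215.
Row 2: 53 + 37 + 61 + 45 + 19 = 215.
Row 3: 31 + 65 + 39 + 23 + 57 = 215.
Row 4: 59 + 43 + 27 + 51 + 35 = 215.
Row 5: 47 + 21 + 55 + 29 + 63 = 215.
Column 1: 25 + 53 + 31 + 59 + 47 = 215.
Column 2: 49 + 37 + 65 + 43 + 21 = 215.
Column 3: 33 + 61 + 39 + 27 + 55 = 215.
Column 4: 67 + 45 + 23 + 51 + 29 = 215.
Column 5: 41 + 19 + 57 + 35 + 63 = 215.
Main diagonal: 25 + 37 + 39 + 51 + 63 = 215.
Anti-diagonal: 41 + 45 + 39 + 43 + 47 = 215.
All lines sum to 215.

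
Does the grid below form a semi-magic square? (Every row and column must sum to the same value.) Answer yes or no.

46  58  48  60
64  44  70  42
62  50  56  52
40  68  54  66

No — column 4 sums to 220 but row 1 sums to 212.

Row 1: 46 + 58 + 48 + 60 = 212.
Row 2: 64 + 44 + 70 + 42 = 220.
Row 3: 62 + 50 + 56 + 52 = 220.
Row 4: 40 + 68 + 54 + 66 = 228.
Column 1: 46 + 64 + 62 + 40 = 212.
Column 2: 58 + 44 + 50 + 68 = 220.
Column 3: 48 + 70 + 56 + 54 = 228.
Column 4: 60 + 42 + 52 + 66 = 220.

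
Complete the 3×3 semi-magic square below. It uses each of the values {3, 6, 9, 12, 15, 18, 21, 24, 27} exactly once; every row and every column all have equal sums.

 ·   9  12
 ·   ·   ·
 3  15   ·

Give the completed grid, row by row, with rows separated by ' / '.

24 9 12 / 18 21 6 / 3 15 27

The 9 entries sum to 135, so each line sums to 135/3 = 45.
Using row 1: 9 + 12 + ? → (1,1) = 45 − 21 = 24.
Row 3 needs 45; the known cells sum to 18, so (3,3) = 27.
Column 1 must total 45; the given cells sum to 27, so (2,1) = 18.
Column 2 must total 45; the given cells sum to 24, so (2,2) = 21.
Using column 3: 12 + 27 + ? → (2,3) = 45 − 39 = 6.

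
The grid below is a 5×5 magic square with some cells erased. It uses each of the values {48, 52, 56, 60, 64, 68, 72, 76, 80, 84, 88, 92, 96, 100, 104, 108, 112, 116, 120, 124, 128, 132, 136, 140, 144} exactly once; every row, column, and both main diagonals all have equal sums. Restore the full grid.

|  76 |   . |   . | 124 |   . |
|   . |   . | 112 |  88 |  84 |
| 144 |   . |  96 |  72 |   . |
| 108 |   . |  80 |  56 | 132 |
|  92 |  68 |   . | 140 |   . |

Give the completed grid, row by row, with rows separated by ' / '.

The 25 entries sum to 2400, so each line sums to 2400/5 = 480.
Row 4 needs 480; the known cells sum to 376, so (4,2) = 104.
From column 1, 480 − (76 + 144 + 108 + 92) gives (2,1) = 60.
From anti-diagonal, 480 − (88 + 96 + 104 + 92) gives (1,5) = 100.
Row 2: 60 + 112 + 88 + 84 + ? = 480, so (2,2) = 136.
Using main diagonal: 76 + 136 + 96 + 56 + ? → (5,5) = 480 − 364 = 116.
Using row 5: 92 + 68 + 140 + 116 + ? → (5,3) = 480 − 416 = 64.
Column 3: 112 + 96 + 80 + 64 + ? = 480, so (1,3) = 128.
Using column 5: 100 + 84 + 132 + 116 + ? → (3,5) = 480 − 432 = 48.
From row 1, 480 − (76 + 128 + 124 + 100) gives (1,2) = 52.
From row 3, 480 − (144 + 96 + 72 + 48) gives (3,2) = 120.

76 52 128 124 100 / 60 136 112 88 84 / 144 120 96 72 48 / 108 104 80 56 132 / 92 68 64 140 116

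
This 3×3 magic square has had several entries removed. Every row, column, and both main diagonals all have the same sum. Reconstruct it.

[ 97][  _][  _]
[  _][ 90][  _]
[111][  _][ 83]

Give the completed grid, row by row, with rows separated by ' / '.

97 104 69 / 62 90 118 / 111 76 83

Main diagonal is already complete: 97 + 90 + 83 = 270, so that is the magic constant.
From row 3, 270 − (111 + 83) gives (3,2) = 76.
Using column 1: 97 + 111 + ? → (2,1) = 270 − 208 = 62.
Using column 2: 90 + 76 + ? → (1,2) = 270 − 166 = 104.
Anti-diagonal: 90 + 111 + ? = 270, so (1,3) = 69.
Row 2 needs 270; the known cells sum to 152, so (2,3) = 118.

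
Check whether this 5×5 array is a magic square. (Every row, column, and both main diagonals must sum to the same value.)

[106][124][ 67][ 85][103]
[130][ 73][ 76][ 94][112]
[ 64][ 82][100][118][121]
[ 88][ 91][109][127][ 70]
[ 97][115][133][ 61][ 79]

Yes

Row 1: 106 + 124 + 67 + 85 + 103 = 485.
Row 2: 130 + 73 + 76 + 94 + 112 = 485.
Row 3: 64 + 82 + 100 + 118 + 121 = 485.
Row 4: 88 + 91 + 109 + 127 + 70 = 485.
Row 5: 97 + 115 + 133 + 61 + 79 = 485.
Column 1: 106 + 130 + 64 + 88 + 97 = 485.
Column 2: 124 + 73 + 82 + 91 + 115 = 485.
Column 3: 67 + 76 + 100 + 109 + 133 = 485.
Column 4: 85 + 94 + 118 + 127 + 61 = 485.
Column 5: 103 + 112 + 121 + 70 + 79 = 485.
Main diagonal: 106 + 73 + 100 + 127 + 79 = 485.
Anti-diagonal: 103 + 94 + 100 + 91 + 97 = 485.
All lines sum to 485.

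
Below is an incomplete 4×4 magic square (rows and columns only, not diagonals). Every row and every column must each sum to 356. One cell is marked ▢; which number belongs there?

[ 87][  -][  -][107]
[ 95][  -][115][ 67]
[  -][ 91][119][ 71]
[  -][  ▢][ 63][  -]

83

Row 2: 95 + 115 + 67 + ? = 356, so (2,2) = 79.
Row 3 must total 356; the given cells sum to 281, so (3,1) = 75.
Column 1: 87 + 95 + 75 + ? = 356, so (4,1) = 99.
Column 3: 115 + 119 + 63 + ? = 356, so (1,3) = 59.
Column 4: 107 + 67 + 71 + ? = 356, so (4,4) = 111.
Using row 1: 87 + 59 + 107 + ? → (1,2) = 356 − 253 = 103.
Using row 4: 99 + 63 + 111 + ? → (4,2) = 356 − 273 = 83.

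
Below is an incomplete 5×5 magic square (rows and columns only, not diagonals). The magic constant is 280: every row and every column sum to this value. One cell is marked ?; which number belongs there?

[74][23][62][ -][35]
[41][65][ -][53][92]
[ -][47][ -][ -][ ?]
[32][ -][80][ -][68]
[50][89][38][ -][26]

Row 1: 74 + 23 + 62 + 35 + ? = 280, so (1,4) = 86.
The remaining cell in row 2 is (2,3) = 280 − 251 = 29.
Row 5 needs 280; the known cells sum to 203, so (5,4) = 77.
From column 1, 280 − (74 + 41 + 32 + 50) gives (3,1) = 83.
Column 2 needs 280; the known cells sum to 224, so (4,2) = 56.
Column 3 needs 280; the known cells sum to 209, so (3,3) = 71.
Column 5: 35 + 92 + 68 + 26 + ? = 280, so (3,5) = 59.

59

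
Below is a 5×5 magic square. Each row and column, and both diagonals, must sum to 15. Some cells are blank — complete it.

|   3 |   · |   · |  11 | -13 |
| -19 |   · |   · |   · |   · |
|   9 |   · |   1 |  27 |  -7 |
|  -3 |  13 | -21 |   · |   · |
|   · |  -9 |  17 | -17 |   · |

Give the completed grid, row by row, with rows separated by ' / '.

From row 3, 15 − (9 + 1 + 27 + (-7)) gives (3,2) = -15.
From column 1, 15 − (3 + (-19) + 9 + (-3)) gives (5,1) = 25.
From anti-diagonal, 15 − (-13 + 1 + 13 + 25) gives (2,4) = -11.
Using row 5: 25 + (-9) + 17 + (-17) + ? → (5,5) = 15 − 16 = -1.
The remaining cell in column 4 is (4,4) = 15 − 10 = 5.
Main diagonal needs 15; the known cells sum to 8, so (2,2) = 7.
Using row 4: -3 + 13 + (-21) + 5 + ? → (4,5) = 15 − (-6) = 21.
Column 2: 7 + (-15) + 13 + (-9) + ? = 15, so (1,2) = 19.
Column 5: -13 + (-7) + 21 + (-1) + ? = 15, so (2,5) = 15.
Row 1 must total 15; the given cells sum to 20, so (1,3) = -5.
From row 2, 15 − (-19 + 7 + (-11) + 15) gives (2,3) = 23.

3 19 -5 11 -13 / -19 7 23 -11 15 / 9 -15 1 27 -7 / -3 13 -21 5 21 / 25 -9 17 -17 -1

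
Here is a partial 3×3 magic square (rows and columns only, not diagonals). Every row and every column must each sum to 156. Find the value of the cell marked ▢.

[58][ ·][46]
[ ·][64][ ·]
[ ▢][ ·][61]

55

From row 1, 156 − (58 + 46) gives (1,2) = 52.
From column 2, 156 − (52 + 64) gives (3,2) = 40.
Column 3 must total 156; the given cells sum to 107, so (2,3) = 49.
Using row 2: 64 + 49 + ? → (2,1) = 156 − 113 = 43.
From row 3, 156 − (40 + 61) gives (3,1) = 55.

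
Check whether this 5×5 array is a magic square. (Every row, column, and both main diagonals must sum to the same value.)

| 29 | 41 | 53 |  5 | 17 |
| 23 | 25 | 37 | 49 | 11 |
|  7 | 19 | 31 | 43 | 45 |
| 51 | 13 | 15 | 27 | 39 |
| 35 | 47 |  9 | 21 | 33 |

Row 1: 29 + 41 + 53 + 5 + 17 = 145.
Row 2: 23 + 25 + 37 + 49 + 11 = 145.
Row 3: 7 + 19 + 31 + 43 + 45 = 145.
Row 4: 51 + 13 + 15 + 27 + 39 = 145.
Row 5: 35 + 47 + 9 + 21 + 33 = 145.
Column 1: 29 + 23 + 7 + 51 + 35 = 145.
Column 2: 41 + 25 + 19 + 13 + 47 = 145.
Column 3: 53 + 37 + 31 + 15 + 9 = 145.
Column 4: 5 + 49 + 43 + 27 + 21 = 145.
Column 5: 17 + 11 + 45 + 39 + 33 = 145.
Main diagonal: 29 + 25 + 31 + 27 + 33 = 145.
Anti-diagonal: 17 + 49 + 31 + 13 + 35 = 145.
All lines sum to 145.

Yes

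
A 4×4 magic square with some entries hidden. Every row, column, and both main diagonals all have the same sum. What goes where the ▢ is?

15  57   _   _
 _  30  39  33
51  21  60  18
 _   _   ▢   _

27

Row 3 is complete and sums to 150; that is the magic constant.
Row 2 needs 150; the known cells sum to 102, so (2,1) = 48.
From column 1, 150 − (15 + 48 + 51) gives (4,1) = 36.
Column 2: 57 + 30 + 21 + ? = 150, so (4,2) = 42.
From main diagonal, 150 − (15 + 30 + 60) gives (4,4) = 45.
Anti-diagonal: 39 + 21 + 36 + ? = 150, so (1,4) = 54.
Row 1 must total 150; the given cells sum to 126, so (1,3) = 24.
From row 4, 150 − (36 + 42 + 45) gives (4,3) = 27.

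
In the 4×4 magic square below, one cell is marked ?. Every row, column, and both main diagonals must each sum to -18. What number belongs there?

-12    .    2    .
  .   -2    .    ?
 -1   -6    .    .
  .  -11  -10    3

-8

Row 4 needs -18; the known cells sum to -18, so (4,1) = 0.
From column 1, -18 − (-12 + (-1) + 0) gives (2,1) = -5.
The remaining cell in column 2 is (1,2) = -18 − (-19) = 1.
Main diagonal must total -18; the given cells sum to -11, so (3,3) = -7.
Row 1 must total -18; the given cells sum to -9, so (1,4) = -9.
Row 3: -1 + (-6) + (-7) + ? = -18, so (3,4) = -4.
Column 3 must total -18; the given cells sum to -15, so (2,3) = -3.
The remaining cell in column 4 is (2,4) = -18 − (-10) = -8.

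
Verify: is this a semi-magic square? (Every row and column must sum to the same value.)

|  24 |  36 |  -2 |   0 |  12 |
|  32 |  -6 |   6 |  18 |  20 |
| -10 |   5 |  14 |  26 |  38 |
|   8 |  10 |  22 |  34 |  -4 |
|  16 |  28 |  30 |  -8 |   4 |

No — row 5 sums to 70 but column 2 sums to 73.

Row 1: 24 + 36 + (-2) + 0 + 12 = 70.
Row 2: 32 + (-6) + 6 + 18 + 20 = 70.
Row 3: -10 + 5 + 14 + 26 + 38 = 73.
Row 4: 8 + 10 + 22 + 34 + (-4) = 70.
Row 5: 16 + 28 + 30 + (-8) + 4 = 70.
Column 1: 24 + 32 + (-10) + 8 + 16 = 70.
Column 2: 36 + (-6) + 5 + 10 + 28 = 73.
Column 3: -2 + 6 + 14 + 22 + 30 = 70.
Column 4: 0 + 18 + 26 + 34 + (-8) = 70.
Column 5: 12 + 20 + 38 + (-4) + 4 = 70.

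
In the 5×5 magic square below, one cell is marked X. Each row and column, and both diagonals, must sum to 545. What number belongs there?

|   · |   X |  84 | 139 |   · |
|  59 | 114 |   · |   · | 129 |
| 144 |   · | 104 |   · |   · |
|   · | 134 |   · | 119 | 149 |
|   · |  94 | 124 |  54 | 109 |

Row 5 needs 545; the known cells sum to 381, so (5,1) = 164.
From main diagonal, 545 − (114 + 104 + 119 + 109) gives (1,1) = 99.
Column 1 needs 545; the known cells sum to 466, so (4,1) = 79.
Using row 4: 79 + 134 + 119 + 149 + ? → (4,3) = 545 − 481 = 64.
Using column 3: 84 + 104 + 64 + 124 + ? → (2,3) = 545 − 376 = 169.
Row 2 must total 545; the given cells sum to 471, so (2,4) = 74.
Column 4: 139 + 74 + 119 + 54 + ? = 545, so (3,4) = 159.
Anti-diagonal must total 545; the given cells sum to 476, so (1,5) = 69.
Row 1 needs 545; the known cells sum to 391, so (1,2) = 154.

154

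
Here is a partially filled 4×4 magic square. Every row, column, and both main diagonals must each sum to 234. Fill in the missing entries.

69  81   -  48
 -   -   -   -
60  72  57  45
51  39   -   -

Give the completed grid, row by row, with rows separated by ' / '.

69 81 36 48 / 54 42 63 75 / 60 72 57 45 / 51 39 78 66

Row 1 must total 234; the given cells sum to 198, so (1,3) = 36.
Using column 1: 69 + 60 + 51 + ? → (2,1) = 234 − 180 = 54.
Column 2: 81 + 72 + 39 + ? = 234, so (2,2) = 42.
Main diagonal: 69 + 42 + 57 + ? = 234, so (4,4) = 66.
Anti-diagonal: 48 + 72 + 51 + ? = 234, so (2,3) = 63.
Row 2: 54 + 42 + 63 + ? = 234, so (2,4) = 75.
The remaining cell in row 4 is (4,3) = 234 − 156 = 78.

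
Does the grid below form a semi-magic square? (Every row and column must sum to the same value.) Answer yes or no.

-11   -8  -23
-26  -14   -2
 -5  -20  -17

Yes

Row 1: -11 + (-8) + (-23) = -42.
Row 2: -26 + (-14) + (-2) = -42.
Row 3: -5 + (-20) + (-17) = -42.
Column 1: -11 + (-26) + (-5) = -42.
Column 2: -8 + (-14) + (-20) = -42.
Column 3: -23 + (-2) + (-17) = -42.
All lines sum to -42.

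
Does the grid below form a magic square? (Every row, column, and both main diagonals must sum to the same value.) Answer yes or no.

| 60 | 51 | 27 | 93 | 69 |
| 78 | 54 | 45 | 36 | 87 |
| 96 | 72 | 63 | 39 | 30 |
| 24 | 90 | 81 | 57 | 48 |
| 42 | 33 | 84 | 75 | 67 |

Row 1: 60 + 51 + 27 + 93 + 69 = 300.
Row 2: 78 + 54 + 45 + 36 + 87 = 300.
Row 3: 96 + 72 + 63 + 39 + 30 = 300.
Row 4: 24 + 90 + 81 + 57 + 48 = 300.
Row 5: 42 + 33 + 84 + 75 + 67 = 301.
Column 1: 60 + 78 + 96 + 24 + 42 = 300.
Column 2: 51 + 54 + 72 + 90 + 33 = 300.
Column 3: 27 + 45 + 63 + 81 + 84 = 300.
Column 4: 93 + 36 + 39 + 57 + 75 = 300.
Column 5: 69 + 87 + 30 + 48 + 67 = 301.
Main diagonal: 60 + 54 + 63 + 57 + 67 = 301.
Anti-diagonal: 69 + 36 + 63 + 90 + 42 = 300.

No — column 1 sums to 300 but row 5 sums to 301.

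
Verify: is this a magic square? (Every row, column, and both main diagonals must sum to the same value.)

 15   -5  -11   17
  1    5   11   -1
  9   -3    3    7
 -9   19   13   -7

Row 1: 15 + (-5) + (-11) + 17 = 16.
Row 2: 1 + 5 + 11 + (-1) = 16.
Row 3: 9 + (-3) + 3 + 7 = 16.
Row 4: -9 + 19 + 13 + (-7) = 16.
Column 1: 15 + 1 + 9 + (-9) = 16.
Column 2: -5 + 5 + (-3) + 19 = 16.
Column 3: -11 + 11 + 3 + 13 = 16.
Column 4: 17 + (-1) + 7 + (-7) = 16.
Main diagonal: 15 + 5 + 3 + (-7) = 16.
Anti-diagonal: 17 + 11 + (-3) + (-9) = 16.
All lines sum to 16.

Yes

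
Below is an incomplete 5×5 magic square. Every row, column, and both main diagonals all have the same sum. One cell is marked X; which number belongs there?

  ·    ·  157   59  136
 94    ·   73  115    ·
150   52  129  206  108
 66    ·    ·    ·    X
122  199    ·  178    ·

Row 3 is complete and sums to 645; that is the magic constant.
The remaining cell in column 1 is (1,1) = 645 − 432 = 213.
Column 4: 59 + 115 + 206 + 178 + ? = 645, so (4,4) = 87.
Anti-diagonal must total 645; the given cells sum to 502, so (4,2) = 143.
Using row 1: 213 + 157 + 59 + 136 + ? → (1,2) = 645 − 565 = 80.
Column 2 needs 645; the known cells sum to 474, so (2,2) = 171.
Main diagonal needs 645; the known cells sum to 600, so (5,5) = 45.
Row 2: 94 + 171 + 73 + 115 + ? = 645, so (2,5) = 192.
Using row 5: 122 + 199 + 178 + 45 + ? → (5,3) = 645 − 544 = 101.
From column 3, 645 − (157 + 73 + 129 + 101) gives (4,3) = 185.
Using column 5: 136 + 192 + 108 + 45 + ? → (4,5) = 645 − 481 = 164.

164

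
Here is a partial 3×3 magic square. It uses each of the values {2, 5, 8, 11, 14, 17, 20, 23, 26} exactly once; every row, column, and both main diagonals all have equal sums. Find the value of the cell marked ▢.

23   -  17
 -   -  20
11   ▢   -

The 9 entries sum to 126, so each line sums to 126/3 = 42.
The remaining cell in row 1 is (1,2) = 42 − 40 = 2.
The remaining cell in column 1 is (2,1) = 42 − 34 = 8.
From column 3, 42 − (17 + 20) gives (3,3) = 5.
Main diagonal: 23 + 5 + ? = 42, so (2,2) = 14.
Row 3 must total 42; the given cells sum to 16, so (3,2) = 26.

26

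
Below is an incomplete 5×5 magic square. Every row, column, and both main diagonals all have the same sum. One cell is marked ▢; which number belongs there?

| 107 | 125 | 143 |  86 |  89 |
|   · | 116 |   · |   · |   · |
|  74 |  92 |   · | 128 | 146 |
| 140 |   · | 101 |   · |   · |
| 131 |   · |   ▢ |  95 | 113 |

77

Row 1 is complete and sums to 550; that is the magic constant.
The remaining cell in row 3 is (3,3) = 550 − 440 = 110.
Column 1: 107 + 74 + 140 + 131 + ? = 550, so (2,1) = 98.
From main diagonal, 550 − (107 + 116 + 110 + 113) gives (4,4) = 104.
Column 4: 86 + 128 + 104 + 95 + ? = 550, so (2,4) = 137.
Anti-diagonal needs 550; the known cells sum to 467, so (4,2) = 83.
Row 4 must total 550; the given cells sum to 428, so (4,5) = 122.
Column 2 must total 550; the given cells sum to 416, so (5,2) = 134.
Using column 5: 89 + 146 + 122 + 113 + ? → (2,5) = 550 − 470 = 80.
Row 2 must total 550; the given cells sum to 431, so (2,3) = 119.
From row 5, 550 − (131 + 134 + 95 + 113) gives (5,3) = 77.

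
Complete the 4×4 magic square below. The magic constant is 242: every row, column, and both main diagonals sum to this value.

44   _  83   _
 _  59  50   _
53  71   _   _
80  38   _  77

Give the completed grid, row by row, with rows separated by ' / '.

The remaining cell in row 4 is (4,3) = 242 − 195 = 47.
Column 1 must total 242; the given cells sum to 177, so (2,1) = 65.
Column 2 must total 242; the given cells sum to 168, so (1,2) = 74.
Column 3 needs 242; the known cells sum to 180, so (3,3) = 62.
From anti-diagonal, 242 − (50 + 71 + 80) gives (1,4) = 41.
Row 2: 65 + 59 + 50 + ? = 242, so (2,4) = 68.
Row 3 needs 242; the known cells sum to 186, so (3,4) = 56.

44 74 83 41 / 65 59 50 68 / 53 71 62 56 / 80 38 47 77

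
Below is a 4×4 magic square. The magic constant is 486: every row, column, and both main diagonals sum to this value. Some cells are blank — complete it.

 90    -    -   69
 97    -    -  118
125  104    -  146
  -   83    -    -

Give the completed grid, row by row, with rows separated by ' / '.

Using row 3: 125 + 104 + 146 + ? → (3,3) = 486 − 375 = 111.
Column 1 must total 486; the given cells sum to 312, so (4,1) = 174.
Using column 4: 69 + 118 + 146 + ? → (4,4) = 486 − 333 = 153.
Main diagonal: 90 + 111 + 153 + ? = 486, so (2,2) = 132.
Anti-diagonal must total 486; the given cells sum to 347, so (2,3) = 139.
Row 4 needs 486; the known cells sum to 410, so (4,3) = 76.
The remaining cell in column 2 is (1,2) = 486 − 319 = 167.
Column 3 needs 486; the known cells sum to 326, so (1,3) = 160.

90 167 160 69 / 97 132 139 118 / 125 104 111 146 / 174 83 76 153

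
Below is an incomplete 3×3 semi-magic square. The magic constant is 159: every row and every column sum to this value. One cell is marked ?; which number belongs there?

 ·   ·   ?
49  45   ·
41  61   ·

37

Row 2 must total 159; the given cells sum to 94, so (2,3) = 65.
The remaining cell in row 3 is (3,3) = 159 − 102 = 57.
Column 1 must total 159; the given cells sum to 90, so (1,1) = 69.
Using column 2: 45 + 61 + ? → (1,2) = 159 − 106 = 53.
Using column 3: 65 + 57 + ? → (1,3) = 159 − 122 = 37.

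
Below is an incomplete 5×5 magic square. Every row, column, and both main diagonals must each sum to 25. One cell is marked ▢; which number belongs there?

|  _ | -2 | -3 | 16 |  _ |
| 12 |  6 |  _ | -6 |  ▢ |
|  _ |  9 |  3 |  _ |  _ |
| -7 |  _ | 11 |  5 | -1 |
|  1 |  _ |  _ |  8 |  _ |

13

Row 4: -7 + 11 + 5 + (-1) + ? = 25, so (4,2) = 17.
Column 2: -2 + 6 + 9 + 17 + ? = 25, so (5,2) = -5.
Using column 4: 16 + (-6) + 5 + 8 + ? → (3,4) = 25 − 23 = 2.
Using anti-diagonal: -6 + 3 + 17 + 1 + ? → (1,5) = 25 − 15 = 10.
Row 1 needs 25; the known cells sum to 21, so (1,1) = 4.
From column 1, 25 − (4 + 12 + (-7) + 1) gives (3,1) = 15.
The remaining cell in main diagonal is (5,5) = 25 − 18 = 7.
The remaining cell in row 3 is (3,5) = 25 − 29 = -4.
Row 5 needs 25; the known cells sum to 11, so (5,3) = 14.
Column 3 must total 25; the given cells sum to 25, so (2,3) = 0.
Column 5 needs 25; the known cells sum to 12, so (2,5) = 13.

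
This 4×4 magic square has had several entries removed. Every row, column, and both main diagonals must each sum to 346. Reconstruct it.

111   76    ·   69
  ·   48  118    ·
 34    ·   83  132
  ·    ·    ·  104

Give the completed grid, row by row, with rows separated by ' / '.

111 76 90 69 / 139 48 118 41 / 34 97 83 132 / 62 125 55 104

The remaining cell in row 1 is (1,3) = 346 − 256 = 90.
Row 3: 34 + 83 + 132 + ? = 346, so (3,2) = 97.
The remaining cell in column 2 is (4,2) = 346 − 221 = 125.
Column 3: 90 + 118 + 83 + ? = 346, so (4,3) = 55.
Column 4 needs 346; the known cells sum to 305, so (2,4) = 41.
The remaining cell in anti-diagonal is (4,1) = 346 − 284 = 62.
Using row 2: 48 + 118 + 41 + ? → (2,1) = 346 − 207 = 139.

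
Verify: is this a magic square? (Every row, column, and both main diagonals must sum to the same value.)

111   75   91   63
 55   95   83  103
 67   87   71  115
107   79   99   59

Row 1: 111 + 75 + 91 + 63 = 340.
Row 2: 55 + 95 + 83 + 103 = 336.
Row 3: 67 + 87 + 71 + 115 = 340.
Row 4: 107 + 79 + 99 + 59 = 344.
Column 1: 111 + 55 + 67 + 107 = 340.
Column 2: 75 + 95 + 87 + 79 = 336.
Column 3: 91 + 83 + 71 + 99 = 344.
Column 4: 63 + 103 + 115 + 59 = 340.
Main diagonal: 111 + 95 + 71 + 59 = 336.
Anti-diagonal: 63 + 83 + 87 + 107 = 340.

No — column 3 sums to 344 but column 1 sums to 340.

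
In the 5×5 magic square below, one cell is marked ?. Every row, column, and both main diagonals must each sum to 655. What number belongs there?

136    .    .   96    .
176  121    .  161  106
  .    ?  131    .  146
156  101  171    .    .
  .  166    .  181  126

186

From row 2, 655 − (176 + 121 + 161 + 106) gives (2,3) = 91.
Using main diagonal: 136 + 121 + 131 + 126 + ? → (4,4) = 655 − 514 = 141.
From row 4, 655 − (156 + 101 + 171 + 141) gives (4,5) = 86.
Using column 4: 96 + 161 + 141 + 181 + ? → (3,4) = 655 − 579 = 76.
The remaining cell in column 5 is (1,5) = 655 − 464 = 191.
Anti-diagonal must total 655; the given cells sum to 584, so (5,1) = 71.
The remaining cell in row 5 is (5,3) = 655 − 544 = 111.
Column 1 must total 655; the given cells sum to 539, so (3,1) = 116.
Column 3 needs 655; the known cells sum to 504, so (1,3) = 151.
Row 1 must total 655; the given cells sum to 574, so (1,2) = 81.
Using row 3: 116 + 131 + 76 + 146 + ? → (3,2) = 655 − 469 = 186.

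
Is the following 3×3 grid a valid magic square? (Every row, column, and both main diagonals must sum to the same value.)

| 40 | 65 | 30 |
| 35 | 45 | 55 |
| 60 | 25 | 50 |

Yes

Row 1: 40 + 65 + 30 = 135.
Row 2: 35 + 45 + 55 = 135.
Row 3: 60 + 25 + 50 = 135.
Column 1: 40 + 35 + 60 = 135.
Column 2: 65 + 45 + 25 = 135.
Column 3: 30 + 55 + 50 = 135.
Main diagonal: 40 + 45 + 50 = 135.
Anti-diagonal: 30 + 45 + 60 = 135.
All lines sum to 135.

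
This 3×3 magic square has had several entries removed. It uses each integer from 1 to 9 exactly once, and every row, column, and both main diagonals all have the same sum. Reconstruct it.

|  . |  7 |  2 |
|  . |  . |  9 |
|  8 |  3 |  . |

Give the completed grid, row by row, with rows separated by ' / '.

6 7 2 / 1 5 9 / 8 3 4

The entries are 1 through 9, which sum to 45, so each line sums to 45/3 = 15.
Using row 1: 7 + 2 + ? → (1,1) = 15 − 9 = 6.
Using row 3: 8 + 3 + ? → (3,3) = 15 − 11 = 4.
Column 1 must total 15; the given cells sum to 14, so (2,1) = 1.
Column 2 needs 15; the known cells sum to 10, so (2,2) = 5.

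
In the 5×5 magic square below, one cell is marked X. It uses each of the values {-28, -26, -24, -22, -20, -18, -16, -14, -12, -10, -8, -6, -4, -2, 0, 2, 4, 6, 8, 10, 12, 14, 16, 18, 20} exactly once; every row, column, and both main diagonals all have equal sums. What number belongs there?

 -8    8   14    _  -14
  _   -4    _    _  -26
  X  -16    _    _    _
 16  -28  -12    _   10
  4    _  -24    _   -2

-22

The 25 entries sum to -100, so each line sums to -100/5 = -20.
Row 1 must total -20; the given cells sum to 0, so (1,4) = -20.
From row 4, -20 − (16 + (-28) + (-12) + 10) gives (4,4) = -6.
The remaining cell in column 2 is (5,2) = -20 − (-40) = 20.
Using column 5: -14 + (-26) + 10 + (-2) + ? → (3,5) = -20 − (-32) = 12.
Using main diagonal: -8 + (-4) + (-6) + (-2) + ? → (3,3) = -20 − (-20) = 0.
Anti-diagonal must total -20; the given cells sum to -38, so (2,4) = 18.
Using row 5: 4 + 20 + (-24) + (-2) + ? → (5,4) = -20 − (-2) = -18.
Using column 3: 14 + 0 + (-12) + (-24) + ? → (2,3) = -20 − (-22) = 2.
Column 4 needs -20; the known cells sum to -26, so (3,4) = 6.
The remaining cell in row 2 is (2,1) = -20 − (-10) = -10.
Row 3: -16 + 0 + 6 + 12 + ? = -20, so (3,1) = -22.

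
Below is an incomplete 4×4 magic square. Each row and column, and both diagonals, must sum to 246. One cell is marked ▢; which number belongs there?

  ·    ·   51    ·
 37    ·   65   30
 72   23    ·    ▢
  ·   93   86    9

Row 2 must total 246; the given cells sum to 132, so (2,2) = 114.
Row 4 needs 246; the known cells sum to 188, so (4,1) = 58.
Using column 1: 37 + 72 + 58 + ? → (1,1) = 246 − 167 = 79.
The remaining cell in column 2 is (1,2) = 246 − 230 = 16.
Column 3: 51 + 65 + 86 + ? = 246, so (3,3) = 44.
Anti-diagonal must total 246; the given cells sum to 146, so (1,4) = 100.
The remaining cell in row 3 is (3,4) = 246 − 139 = 107.

107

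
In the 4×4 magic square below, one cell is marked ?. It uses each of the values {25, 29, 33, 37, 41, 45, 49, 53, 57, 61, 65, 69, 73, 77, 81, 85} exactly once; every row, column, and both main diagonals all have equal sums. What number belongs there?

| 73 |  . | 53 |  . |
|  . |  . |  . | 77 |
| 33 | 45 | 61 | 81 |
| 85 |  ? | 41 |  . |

57

The 16 entries sum to 880, so each line sums to 880/4 = 220.
From column 1, 220 − (73 + 33 + 85) gives (2,1) = 29.
The remaining cell in column 3 is (2,3) = 220 − 155 = 65.
The remaining cell in anti-diagonal is (1,4) = 220 − 195 = 25.
Row 1 needs 220; the known cells sum to 151, so (1,2) = 69.
Row 2 needs 220; the known cells sum to 171, so (2,2) = 49.
The remaining cell in column 2 is (4,2) = 220 − 163 = 57.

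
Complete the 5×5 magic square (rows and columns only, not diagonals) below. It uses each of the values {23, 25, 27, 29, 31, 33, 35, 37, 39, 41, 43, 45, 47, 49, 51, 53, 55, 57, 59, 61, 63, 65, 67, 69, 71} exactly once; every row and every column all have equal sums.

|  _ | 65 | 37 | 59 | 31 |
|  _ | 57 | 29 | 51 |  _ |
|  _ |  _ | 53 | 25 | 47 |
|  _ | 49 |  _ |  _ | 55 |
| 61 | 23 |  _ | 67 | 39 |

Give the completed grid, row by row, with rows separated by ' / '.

43 65 37 59 31 / 35 57 29 51 63 / 69 41 53 25 47 / 27 49 71 33 55 / 61 23 45 67 39

The 25 entries sum to 1175, so each line sums to 1175/5 = 235.
Row 1 must total 235; the given cells sum to 192, so (1,1) = 43.
Row 5: 61 + 23 + 67 + 39 + ? = 235, so (5,3) = 45.
Column 2 needs 235; the known cells sum to 194, so (3,2) = 41.
Column 3 needs 235; the known cells sum to 164, so (4,3) = 71.
Using column 4: 59 + 51 + 25 + 67 + ? → (4,4) = 235 − 202 = 33.
From column 5, 235 − (31 + 47 + 55 + 39) gives (2,5) = 63.
Row 2 needs 235; the known cells sum to 200, so (2,1) = 35.
Using row 3: 41 + 53 + 25 + 47 + ? → (3,1) = 235 − 166 = 69.
From row 4, 235 − (49 + 71 + 33 + 55) gives (4,1) = 27.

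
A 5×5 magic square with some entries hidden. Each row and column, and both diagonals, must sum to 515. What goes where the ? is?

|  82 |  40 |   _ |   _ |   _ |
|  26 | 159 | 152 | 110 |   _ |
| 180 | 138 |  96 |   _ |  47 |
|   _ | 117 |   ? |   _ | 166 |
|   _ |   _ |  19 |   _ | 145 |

75

Row 2 needs 515; the known cells sum to 447, so (2,5) = 68.
Row 3 needs 515; the known cells sum to 461, so (3,4) = 54.
Column 2 must total 515; the given cells sum to 454, so (5,2) = 61.
Column 5 must total 515; the given cells sum to 426, so (1,5) = 89.
Using main diagonal: 82 + 159 + 96 + 145 + ? → (4,4) = 515 − 482 = 33.
Anti-diagonal must total 515; the given cells sum to 412, so (5,1) = 103.
Row 5 must total 515; the given cells sum to 328, so (5,4) = 187.
The remaining cell in column 1 is (4,1) = 515 − 391 = 124.
The remaining cell in column 4 is (1,4) = 515 − 384 = 131.
Row 1 must total 515; the given cells sum to 342, so (1,3) = 173.
From row 4, 515 − (124 + 117 + 33 + 166) gives (4,3) = 75.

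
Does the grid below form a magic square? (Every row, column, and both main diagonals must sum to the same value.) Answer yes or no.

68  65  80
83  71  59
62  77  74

Yes

Row 1: 68 + 65 + 80 = 213.
Row 2: 83 + 71 + 59 = 213.
Row 3: 62 + 77 + 74 = 213.
Column 1: 68 + 83 + 62 = 213.
Column 2: 65 + 71 + 77 = 213.
Column 3: 80 + 59 + 74 = 213.
Main diagonal: 68 + 71 + 74 = 213.
Anti-diagonal: 80 + 71 + 62 = 213.
All lines sum to 213.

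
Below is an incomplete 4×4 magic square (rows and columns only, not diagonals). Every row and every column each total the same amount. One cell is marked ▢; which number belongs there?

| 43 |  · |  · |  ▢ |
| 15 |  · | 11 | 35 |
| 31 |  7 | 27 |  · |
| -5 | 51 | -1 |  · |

Column 1 is complete and sums to 84; that is the magic constant.
Using row 2: 15 + 11 + 35 + ? → (2,2) = 84 − 61 = 23.
The remaining cell in row 3 is (3,4) = 84 − 65 = 19.
Using row 4: -5 + 51 + (-1) + ? → (4,4) = 84 − 45 = 39.
Column 2: 23 + 7 + 51 + ? = 84, so (1,2) = 3.
Column 3 needs 84; the known cells sum to 37, so (1,3) = 47.
Column 4: 35 + 19 + 39 + ? = 84, so (1,4) = -9.

-9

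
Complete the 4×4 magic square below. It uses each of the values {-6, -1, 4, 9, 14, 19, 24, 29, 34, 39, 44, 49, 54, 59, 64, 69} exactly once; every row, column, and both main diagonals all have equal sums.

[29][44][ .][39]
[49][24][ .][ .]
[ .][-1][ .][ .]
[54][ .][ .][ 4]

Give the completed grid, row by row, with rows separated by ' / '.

29 44 14 39 / 49 24 34 19 / -6 -1 69 64 / 54 59 9 4

The 16 entries sum to 504, so each line sums to 504/4 = 126.
From row 1, 126 − (29 + 44 + 39) gives (1,3) = 14.
Column 1: 29 + 49 + 54 + ? = 126, so (3,1) = -6.
The remaining cell in column 2 is (4,2) = 126 − 67 = 59.
Main diagonal must total 126; the given cells sum to 57, so (3,3) = 69.
From anti-diagonal, 126 − (39 + (-1) + 54) gives (2,3) = 34.
Row 2 needs 126; the known cells sum to 107, so (2,4) = 19.
Row 3 needs 126; the known cells sum to 62, so (3,4) = 64.
Row 4 needs 126; the known cells sum to 117, so (4,3) = 9.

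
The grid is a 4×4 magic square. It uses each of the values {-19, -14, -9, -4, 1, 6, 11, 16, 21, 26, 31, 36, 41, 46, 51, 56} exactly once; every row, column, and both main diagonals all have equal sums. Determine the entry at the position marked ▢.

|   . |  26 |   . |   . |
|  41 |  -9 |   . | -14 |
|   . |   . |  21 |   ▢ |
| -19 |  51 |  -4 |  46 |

11

The 16 entries sum to 296, so each line sums to 296/4 = 74.
Using row 2: 41 + (-9) + (-14) + ? → (2,3) = 74 − 18 = 56.
The remaining cell in column 2 is (3,2) = 74 − 68 = 6.
The remaining cell in column 3 is (1,3) = 74 − 73 = 1.
From main diagonal, 74 − (-9 + 21 + 46) gives (1,1) = 16.
Anti-diagonal must total 74; the given cells sum to 43, so (1,4) = 31.
Using column 1: 16 + 41 + (-19) + ? → (3,1) = 74 − 38 = 36.
Column 4 must total 74; the given cells sum to 63, so (3,4) = 11.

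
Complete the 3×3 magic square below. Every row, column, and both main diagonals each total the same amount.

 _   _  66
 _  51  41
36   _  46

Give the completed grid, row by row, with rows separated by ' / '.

Anti-diagonal is already complete: 66 + 51 + 36 = 153, so that is the magic constant.
From row 2, 153 − (51 + 41) gives (2,1) = 61.
The remaining cell in row 3 is (3,2) = 153 − 82 = 71.
Column 1: 61 + 36 + ? = 153, so (1,1) = 56.
Column 2 needs 153; the known cells sum to 122, so (1,2) = 31.

56 31 66 / 61 51 41 / 36 71 46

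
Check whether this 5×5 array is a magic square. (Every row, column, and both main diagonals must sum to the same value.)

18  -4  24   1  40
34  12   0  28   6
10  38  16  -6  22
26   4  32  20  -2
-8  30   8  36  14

No — row 3 sums to 80 but row 1 sums to 79.

Row 1: 18 + (-4) + 24 + 1 + 40 = 79.
Row 2: 34 + 12 + 0 + 28 + 6 = 80.
Row 3: 10 + 38 + 16 + (-6) + 22 = 80.
Row 4: 26 + 4 + 32 + 20 + (-2) = 80.
Row 5: -8 + 30 + 8 + 36 + 14 = 80.
Column 1: 18 + 34 + 10 + 26 + (-8) = 80.
Column 2: -4 + 12 + 38 + 4 + 30 = 80.
Column 3: 24 + 0 + 16 + 32 + 8 = 80.
Column 4: 1 + 28 + (-6) + 20 + 36 = 79.
Column 5: 40 + 6 + 22 + (-2) + 14 = 80.
Main diagonal: 18 + 12 + 16 + 20 + 14 = 80.
Anti-diagonal: 40 + 28 + 16 + 4 + (-8) = 80.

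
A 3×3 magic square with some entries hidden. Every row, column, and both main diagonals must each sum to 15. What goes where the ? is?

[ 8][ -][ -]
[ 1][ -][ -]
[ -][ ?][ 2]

7

From column 1, 15 − (8 + 1) gives (3,1) = 6.
The remaining cell in main diagonal is (2,2) = 15 − 10 = 5.
Using anti-diagonal: 5 + 6 + ? → (1,3) = 15 − 11 = 4.
Row 1 needs 15; the known cells sum to 12, so (1,2) = 3.
From row 2, 15 − (1 + 5) gives (2,3) = 9.
Row 3: 6 + 2 + ? = 15, so (3,2) = 7.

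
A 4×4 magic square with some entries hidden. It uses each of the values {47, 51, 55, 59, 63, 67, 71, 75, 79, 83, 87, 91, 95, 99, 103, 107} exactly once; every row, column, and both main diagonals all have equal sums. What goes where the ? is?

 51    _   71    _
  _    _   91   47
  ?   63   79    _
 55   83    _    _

The 16 entries sum to 1232, so each line sums to 1232/4 = 308.
Column 3 needs 308; the known cells sum to 241, so (4,3) = 67.
From anti-diagonal, 308 − (91 + 63 + 55) gives (1,4) = 99.
Row 1 needs 308; the known cells sum to 221, so (1,2) = 87.
From row 4, 308 − (55 + 83 + 67) gives (4,4) = 103.
Using column 2: 87 + 63 + 83 + ? → (2,2) = 308 − 233 = 75.
The remaining cell in column 4 is (3,4) = 308 − 249 = 59.
Using row 2: 75 + 91 + 47 + ? → (2,1) = 308 − 213 = 95.
Row 3: 63 + 79 + 59 + ? = 308, so (3,1) = 107.

107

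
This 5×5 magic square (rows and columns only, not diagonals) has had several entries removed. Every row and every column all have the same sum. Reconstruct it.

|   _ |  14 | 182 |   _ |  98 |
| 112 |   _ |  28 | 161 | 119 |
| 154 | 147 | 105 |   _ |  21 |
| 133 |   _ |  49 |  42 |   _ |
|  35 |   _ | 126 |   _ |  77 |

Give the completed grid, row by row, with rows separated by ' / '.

Column 3 is already complete: 182 + 28 + 105 + 49 + 126 = 490, so that is the magic constant.
From row 2, 490 − (112 + 28 + 161 + 119) gives (2,2) = 70.
Row 3 must total 490; the given cells sum to 427, so (3,4) = 63.
Column 1 must total 490; the given cells sum to 434, so (1,1) = 56.
Column 5: 98 + 119 + 21 + 77 + ? = 490, so (4,5) = 175.
The remaining cell in row 1 is (1,4) = 490 − 350 = 140.
Row 4 must total 490; the given cells sum to 399, so (4,2) = 91.
Using column 2: 14 + 70 + 147 + 91 + ? → (5,2) = 490 − 322 = 168.
Column 4 needs 490; the known cells sum to 406, so (5,4) = 84.

56 14 182 140 98 / 112 70 28 161 119 / 154 147 105 63 21 / 133 91 49 42 175 / 35 168 126 84 77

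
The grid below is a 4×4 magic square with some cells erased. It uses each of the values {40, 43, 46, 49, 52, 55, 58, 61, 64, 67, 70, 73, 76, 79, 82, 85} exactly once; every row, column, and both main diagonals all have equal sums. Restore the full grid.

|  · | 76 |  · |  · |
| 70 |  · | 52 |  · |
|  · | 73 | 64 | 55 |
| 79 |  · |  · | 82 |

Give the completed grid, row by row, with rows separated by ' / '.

The 16 entries sum to 1000, so each line sums to 1000/4 = 250.
Using row 3: 73 + 64 + 55 + ? → (3,1) = 250 − 192 = 58.
Column 1 must total 250; the given cells sum to 207, so (1,1) = 43.
Main diagonal needs 250; the known cells sum to 189, so (2,2) = 61.
The remaining cell in anti-diagonal is (1,4) = 250 − 204 = 46.
From row 1, 250 − (43 + 76 + 46) gives (1,3) = 85.
Row 2: 70 + 61 + 52 + ? = 250, so (2,4) = 67.
Column 2 must total 250; the given cells sum to 210, so (4,2) = 40.
Column 3 needs 250; the known cells sum to 201, so (4,3) = 49.

43 76 85 46 / 70 61 52 67 / 58 73 64 55 / 79 40 49 82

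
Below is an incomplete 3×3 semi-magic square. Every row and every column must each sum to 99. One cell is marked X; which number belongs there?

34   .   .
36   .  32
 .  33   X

Row 2 must total 99; the given cells sum to 68, so (2,2) = 31.
Column 1 needs 99; the known cells sum to 70, so (3,1) = 29.
From column 2, 99 − (31 + 33) gives (1,2) = 35.
Row 1 needs 99; the known cells sum to 69, so (1,3) = 30.
Row 3 must total 99; the given cells sum to 62, so (3,3) = 37.

37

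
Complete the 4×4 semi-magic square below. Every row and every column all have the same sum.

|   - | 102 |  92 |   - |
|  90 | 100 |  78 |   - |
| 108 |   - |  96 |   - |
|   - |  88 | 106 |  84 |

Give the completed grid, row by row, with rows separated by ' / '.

Column 3 is already complete: 92 + 78 + 96 + 106 = 372, so that is the magic constant.
Row 2 needs 372; the known cells sum to 268, so (2,4) = 104.
Row 4: 88 + 106 + 84 + ? = 372, so (4,1) = 94.
Column 1: 90 + 108 + 94 + ? = 372, so (1,1) = 80.
Column 2: 102 + 100 + 88 + ? = 372, so (3,2) = 82.
Row 1: 80 + 102 + 92 + ? = 372, so (1,4) = 98.
Row 3 needs 372; the known cells sum to 286, so (3,4) = 86.

80 102 92 98 / 90 100 78 104 / 108 82 96 86 / 94 88 106 84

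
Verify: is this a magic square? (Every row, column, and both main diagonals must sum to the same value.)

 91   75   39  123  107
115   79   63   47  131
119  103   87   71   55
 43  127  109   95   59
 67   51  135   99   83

Row 1: 91 + 75 + 39 + 123 + 107 = 435.
Row 2: 115 + 79 + 63 + 47 + 131 = 435.
Row 3: 119 + 103 + 87 + 71 + 55 = 435.
Row 4: 43 + 127 + 109 + 95 + 59 = 433.
Row 5: 67 + 51 + 135 + 99 + 83 = 435.
Column 1: 91 + 115 + 119 + 43 + 67 = 435.
Column 2: 75 + 79 + 103 + 127 + 51 = 435.
Column 3: 39 + 63 + 87 + 109 + 135 = 433.
Column 4: 123 + 47 + 71 + 95 + 99 = 435.
Column 5: 107 + 131 + 55 + 59 + 83 = 435.
Main diagonal: 91 + 79 + 87 + 95 + 83 = 435.
Anti-diagonal: 107 + 47 + 87 + 127 + 67 = 435.

No — column 4 sums to 435 but row 4 sums to 433.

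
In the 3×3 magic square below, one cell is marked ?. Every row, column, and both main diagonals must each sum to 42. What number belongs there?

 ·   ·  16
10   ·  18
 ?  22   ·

Row 2: 10 + 18 + ? = 42, so (2,2) = 14.
The remaining cell in column 2 is (1,2) = 42 − 36 = 6.
From column 3, 42 − (16 + 18) gives (3,3) = 8.
Using main diagonal: 14 + 8 + ? → (1,1) = 42 − 22 = 20.
The remaining cell in anti-diagonal is (3,1) = 42 − 30 = 12.

12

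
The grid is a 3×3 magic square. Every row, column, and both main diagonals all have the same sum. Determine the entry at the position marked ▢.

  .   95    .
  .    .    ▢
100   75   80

Row 3 is complete and sums to 255; that is the magic constant.
From column 2, 255 − (95 + 75) gives (2,2) = 85.
From main diagonal, 255 − (85 + 80) gives (1,1) = 90.
Anti-diagonal needs 255; the known cells sum to 185, so (1,3) = 70.
Column 1: 90 + 100 + ? = 255, so (2,1) = 65.
Column 3: 70 + 80 + ? = 255, so (2,3) = 105.

105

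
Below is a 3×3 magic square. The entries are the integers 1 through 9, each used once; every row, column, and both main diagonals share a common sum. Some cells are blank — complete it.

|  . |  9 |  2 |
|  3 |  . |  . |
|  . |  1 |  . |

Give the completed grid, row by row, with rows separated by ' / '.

4 9 2 / 3 5 7 / 8 1 6

The entries are 1 through 9, which sum to 45, so each line sums to 45/3 = 15.
Row 1: 9 + 2 + ? = 15, so (1,1) = 4.
Column 1: 4 + 3 + ? = 15, so (3,1) = 8.
Column 2 needs 15; the known cells sum to 10, so (2,2) = 5.
Main diagonal needs 15; the known cells sum to 9, so (3,3) = 6.
From row 2, 15 − (3 + 5) gives (2,3) = 7.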